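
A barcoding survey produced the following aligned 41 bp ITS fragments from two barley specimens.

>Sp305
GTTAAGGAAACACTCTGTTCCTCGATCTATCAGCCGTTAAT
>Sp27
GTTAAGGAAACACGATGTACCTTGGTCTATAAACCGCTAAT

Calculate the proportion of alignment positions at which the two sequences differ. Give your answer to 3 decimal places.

Differing sites — 14:T/G; 15:C/A; 19:T/A; 23:C/T; 25:A/G; 31:C/A; 33:G/A; 37:T/C.
There are 8 differences over 41 sites, so p = 8/41 = 0.195.

0.195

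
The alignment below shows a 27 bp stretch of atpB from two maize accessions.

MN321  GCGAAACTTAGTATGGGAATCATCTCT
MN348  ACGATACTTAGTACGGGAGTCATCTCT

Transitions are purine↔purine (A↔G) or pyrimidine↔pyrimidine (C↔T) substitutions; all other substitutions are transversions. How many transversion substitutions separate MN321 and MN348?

Differing sites — 1:G/A (Ti); 5:A/T (Tv); 14:T/C (Ti); 19:A/G (Ti).
Of the 4 differences, 3 transitions and 1 transversion, so the answer is 1.

1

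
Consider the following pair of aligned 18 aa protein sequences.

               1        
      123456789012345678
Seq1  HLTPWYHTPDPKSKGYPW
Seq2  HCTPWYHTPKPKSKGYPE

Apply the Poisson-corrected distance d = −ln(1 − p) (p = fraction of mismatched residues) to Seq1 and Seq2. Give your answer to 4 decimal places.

Differing sites — 2:L/C; 10:D/K; 18:W/E.
p = 3/18 = 0.166667.
d = −ln(1 − 0.166667) = −ln(0.833333) = 0.1823.

0.1823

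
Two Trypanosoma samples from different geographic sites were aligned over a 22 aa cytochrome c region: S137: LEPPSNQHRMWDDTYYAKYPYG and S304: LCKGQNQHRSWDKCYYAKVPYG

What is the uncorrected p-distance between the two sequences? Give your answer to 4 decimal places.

Mismatches occur at site 2 (E→C), site 3 (P→K), site 4 (P→G), site 5 (S→Q), site 10 (M→S), site 13 (D→K), site 14 (T→C), site 19 (Y→V).
There are 8 differences over 22 sites, so p = 8/22 = 0.3636.

0.3636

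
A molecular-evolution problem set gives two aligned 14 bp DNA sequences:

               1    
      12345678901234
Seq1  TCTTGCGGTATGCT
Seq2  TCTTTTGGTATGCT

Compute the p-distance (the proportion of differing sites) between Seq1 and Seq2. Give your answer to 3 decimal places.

The sequences differ at positions 5 (G/T), 6 (C/T).
There are 2 differences over 14 sites, so p = 2/14 = 0.143.

0.143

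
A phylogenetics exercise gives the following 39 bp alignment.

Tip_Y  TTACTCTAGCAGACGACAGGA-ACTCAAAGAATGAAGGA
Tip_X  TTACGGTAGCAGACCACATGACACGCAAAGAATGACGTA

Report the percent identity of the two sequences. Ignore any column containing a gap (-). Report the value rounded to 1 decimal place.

81.6%

Excluding the 1 gap column leaves 38 comparable sites.
Mismatches occur at site 5 (T↔G), site 6 (C↔G), site 15 (G↔C), site 19 (G↔T), site 25 (T↔G), site 36 (A↔C), site 38 (G↔T).
31 of the 38 comparable sites match, so the percent identity is 31/38 × 100 = 81.6%.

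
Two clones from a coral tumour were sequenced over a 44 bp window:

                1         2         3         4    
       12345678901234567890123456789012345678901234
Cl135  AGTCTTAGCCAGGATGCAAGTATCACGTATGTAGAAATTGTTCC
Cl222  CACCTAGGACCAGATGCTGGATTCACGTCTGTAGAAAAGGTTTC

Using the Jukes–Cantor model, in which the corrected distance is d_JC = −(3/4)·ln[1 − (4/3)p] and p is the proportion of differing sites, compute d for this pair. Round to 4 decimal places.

Mismatches occur at site 1 (A/C), site 2 (G/A), site 3 (T/C), site 6 (T/A), site 7 (A/G), site 9 (C/A), site 11 (A/C), site 12 (G/A), site 18 (A/T), site 19 (A/G), site 21 (T/A), site 22 (A/T), site 29 (A/C), site 38 (T/A), site 39 (T/G), site 43 (C/T).
p = 16/44 = 0.363636.
d = −0.75 · ln(1 − (4/3)·0.363636) = −0.75 · ln(0.515152) = −0.75 · (-0.663293) = 0.4975.

0.4975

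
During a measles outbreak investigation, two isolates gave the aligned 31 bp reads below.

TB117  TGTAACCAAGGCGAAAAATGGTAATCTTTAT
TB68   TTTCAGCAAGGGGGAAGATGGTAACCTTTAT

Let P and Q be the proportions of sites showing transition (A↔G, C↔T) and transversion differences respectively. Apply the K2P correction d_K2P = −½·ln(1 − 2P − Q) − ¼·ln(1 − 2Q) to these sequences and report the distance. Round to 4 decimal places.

The sequences differ at positions 2 (G/T, transversion), 4 (A/C, transversion), 6 (C/G, transversion), 12 (C/G, transversion), 14 (A/G, transition), 17 (A/G, transition), 25 (T/C, transition).
Of the 7 differences, 3 transitions and 4 transversions over 31 sites: P = 3/31 = 0.096774, Q = 4/31 = 0.129032.
d = −0.5·ln(0.677420) − 0.25·ln(0.741936) = −0.5·(-0.389464) − 0.25·(-0.298492) = 0.2694.

0.2694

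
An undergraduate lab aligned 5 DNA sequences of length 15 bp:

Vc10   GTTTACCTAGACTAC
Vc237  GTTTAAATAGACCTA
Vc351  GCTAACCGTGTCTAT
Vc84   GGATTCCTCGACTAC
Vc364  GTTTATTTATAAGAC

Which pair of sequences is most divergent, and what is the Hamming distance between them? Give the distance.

Pairwise Hamming distances:
  Vc10 vs Vc237: 5
  Vc10 vs Vc351: 6
  Vc10 vs Vc84: 4
  Vc10 vs Vc364: 5
  Vc237 vs Vc351: 10
  Vc237 vs Vc84: 9
  Vc237 vs Vc364: 7
  Vc351 vs Vc84: 8
  Vc351 vs Vc364: 11
  Vc84 vs Vc364: 9
The largest is 11, between Vc351 and Vc364.

11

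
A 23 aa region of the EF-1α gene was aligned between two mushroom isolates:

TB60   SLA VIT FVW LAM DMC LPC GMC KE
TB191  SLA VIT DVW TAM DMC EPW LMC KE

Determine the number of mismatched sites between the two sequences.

5

Differing sites — 7:F/D; 10:L/T; 16:L/E; 18:C/W; 19:G/L.
That gives 5 mismatches out of 23 aligned sites, so the Hamming distance is 5.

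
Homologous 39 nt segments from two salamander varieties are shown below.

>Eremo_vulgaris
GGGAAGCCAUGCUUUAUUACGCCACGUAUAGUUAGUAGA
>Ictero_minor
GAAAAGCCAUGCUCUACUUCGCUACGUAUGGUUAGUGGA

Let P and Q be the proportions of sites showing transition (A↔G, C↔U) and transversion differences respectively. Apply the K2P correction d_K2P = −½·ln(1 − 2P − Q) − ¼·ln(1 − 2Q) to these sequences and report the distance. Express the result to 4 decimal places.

The sequences differ at positions 2 (G/A, transition), 3 (G/A, transition), 14 (U/C, transition), 17 (U/C, transition), 19 (A/U, transversion), 23 (C/U, transition), 30 (A/G, transition), 37 (A/G, transition).
Of the 8 differences, 7 transitions and 1 transversion over 39 sites: P = 7/39 = 0.179487, Q = 1/39 = 0.025641.
d = −0.5·ln(0.615385) − 0.25·ln(0.948718) = −0.5·(-0.485507) − 0.25·(-0.052644) = 0.2559.

0.2559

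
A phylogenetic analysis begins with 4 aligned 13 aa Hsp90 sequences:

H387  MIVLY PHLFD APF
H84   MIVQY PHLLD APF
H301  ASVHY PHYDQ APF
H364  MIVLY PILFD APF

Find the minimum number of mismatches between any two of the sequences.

1

Pairwise Hamming distances:
  H387 vs H84: 2
  H387 vs H301: 6
  H387 vs H364: 1
  H84 vs H301: 6
  H84 vs H364: 3
  H301 vs H364: 7
The smallest is 1, between H387 and H364.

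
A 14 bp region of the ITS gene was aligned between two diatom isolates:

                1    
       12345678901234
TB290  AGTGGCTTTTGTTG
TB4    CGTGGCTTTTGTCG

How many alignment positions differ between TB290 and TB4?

The sequences differ at positions 1 (A/C), 13 (T/C).
That gives 2 mismatches out of 14 aligned sites, so the Hamming distance is 2.

2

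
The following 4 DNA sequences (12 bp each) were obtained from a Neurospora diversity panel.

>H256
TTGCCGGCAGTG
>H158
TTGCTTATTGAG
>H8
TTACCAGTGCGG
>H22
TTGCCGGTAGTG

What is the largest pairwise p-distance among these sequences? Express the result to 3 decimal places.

Pairwise Hamming distances:
  H256 vs H158: 6
  H256 vs H8: 6
  H256 vs H22: 1
  H158 vs H8: 7
  H158 vs H22: 5
  H8 vs H22: 5
The largest is 7 mismatches, between H158 and H8; p = 7/12 = 0.583.

0.583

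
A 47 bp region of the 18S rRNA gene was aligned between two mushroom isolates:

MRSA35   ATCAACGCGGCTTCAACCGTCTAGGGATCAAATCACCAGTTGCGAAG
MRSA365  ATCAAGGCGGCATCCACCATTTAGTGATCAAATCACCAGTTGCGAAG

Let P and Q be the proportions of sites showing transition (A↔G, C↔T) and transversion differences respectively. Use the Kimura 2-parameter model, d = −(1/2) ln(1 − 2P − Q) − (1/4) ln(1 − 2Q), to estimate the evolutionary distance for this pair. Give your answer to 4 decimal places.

Differing sites — 6:C/G (Tv); 12:T/A (Tv); 15:A/C (Tv); 19:G/A (Ti); 21:C/T (Ti); 25:G/T (Tv).
Of the 6 differences, 2 transitions and 4 transversions over 47 sites: P = 2/47 = 0.042553, Q = 4/47 = 0.085106.
d = −0.5·ln(0.829788) − 0.25·ln(0.829788) = −0.5·(-0.186585) − 0.25·(-0.186585) = 0.1399.

0.1399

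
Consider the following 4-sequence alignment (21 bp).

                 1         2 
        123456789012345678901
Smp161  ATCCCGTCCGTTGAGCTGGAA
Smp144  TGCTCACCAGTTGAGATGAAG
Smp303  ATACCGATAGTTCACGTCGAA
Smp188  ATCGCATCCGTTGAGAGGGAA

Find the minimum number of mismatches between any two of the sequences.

4

Pairwise Hamming distances:
  Smp161 vs Smp144: 9
  Smp161 vs Smp303: 8
  Smp161 vs Smp188: 4
  Smp144 vs Smp303: 13
  Smp144 vs Smp188: 8
  Smp303 vs Smp188: 11
The smallest is 4, between Smp161 and Smp188.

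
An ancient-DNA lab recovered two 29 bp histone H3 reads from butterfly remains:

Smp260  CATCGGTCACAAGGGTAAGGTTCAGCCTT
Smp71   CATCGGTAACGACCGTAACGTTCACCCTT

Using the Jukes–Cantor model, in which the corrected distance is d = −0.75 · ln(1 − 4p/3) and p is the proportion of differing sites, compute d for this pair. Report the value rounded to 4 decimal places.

Mismatches occur at site 8 (C↔A), site 11 (A↔G), site 13 (G↔C), site 14 (G↔C), site 19 (G↔C), site 25 (G↔C).
p = 6/29 = 0.206897.
d = −0.75 · ln(1 − (4/3)·0.206897) = −0.75 · ln(0.724137) = −0.75 · (-0.322775) = 0.2421.

0.2421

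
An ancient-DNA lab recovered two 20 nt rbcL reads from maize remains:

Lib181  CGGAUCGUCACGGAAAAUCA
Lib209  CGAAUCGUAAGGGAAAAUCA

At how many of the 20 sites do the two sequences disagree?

3

Mismatches occur at site 3 (G↔A), site 9 (C↔A), site 11 (C↔G).
That gives 3 mismatches out of 20 aligned sites, so the Hamming distance is 3.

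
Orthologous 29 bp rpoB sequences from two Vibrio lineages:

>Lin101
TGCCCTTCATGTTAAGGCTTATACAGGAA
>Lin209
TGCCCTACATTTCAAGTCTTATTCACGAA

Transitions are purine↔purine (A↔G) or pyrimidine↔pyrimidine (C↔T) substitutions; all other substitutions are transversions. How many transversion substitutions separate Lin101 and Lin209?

5

The sequences differ at positions 7 (T/A, transversion), 11 (G/T, transversion), 13 (T/C, transition), 17 (G/T, transversion), 23 (A/T, transversion), 26 (G/C, transversion).
Of the 6 differences, 1 transition and 5 transversions, so the answer is 5.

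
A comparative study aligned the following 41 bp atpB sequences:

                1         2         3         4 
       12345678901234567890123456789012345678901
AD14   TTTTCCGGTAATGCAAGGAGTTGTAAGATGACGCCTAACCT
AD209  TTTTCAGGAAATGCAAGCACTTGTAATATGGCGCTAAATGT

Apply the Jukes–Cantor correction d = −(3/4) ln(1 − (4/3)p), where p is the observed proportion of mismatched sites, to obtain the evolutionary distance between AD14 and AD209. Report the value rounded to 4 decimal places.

0.2950

The sequences differ at positions 6 (C/A), 9 (T/A), 18 (G/C), 20 (G/C), 27 (G/T), 31 (A/G), 35 (C/T), 36 (T/A), 39 (C/T), 40 (C/G).
p = 10/41 = 0.243902.
d = −0.75 · ln(1 − (4/3)·0.243902) = −0.75 · ln(0.674797) = −0.75 · (-0.393343) = 0.2950.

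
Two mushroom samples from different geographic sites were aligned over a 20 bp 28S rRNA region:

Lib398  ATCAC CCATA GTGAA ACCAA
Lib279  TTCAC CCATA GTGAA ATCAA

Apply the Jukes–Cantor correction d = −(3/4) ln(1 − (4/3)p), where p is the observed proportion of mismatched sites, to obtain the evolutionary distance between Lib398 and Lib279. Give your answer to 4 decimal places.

Mismatches occur at site 1 (A/T), site 17 (C/T).
p = 2/20 = 0.100000.
d = −0.75 · ln(1 − (4/3)·0.100000) = −0.75 · ln(0.866667) = −0.75 · (-0.143100) = 0.1073.

0.1073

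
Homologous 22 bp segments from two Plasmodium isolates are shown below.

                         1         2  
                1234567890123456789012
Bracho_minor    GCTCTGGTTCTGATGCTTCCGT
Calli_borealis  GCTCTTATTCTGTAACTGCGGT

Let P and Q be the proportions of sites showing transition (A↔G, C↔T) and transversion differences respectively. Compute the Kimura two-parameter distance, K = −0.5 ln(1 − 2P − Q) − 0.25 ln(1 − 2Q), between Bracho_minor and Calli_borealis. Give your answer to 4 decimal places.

Differing sites — 6:G/T (Tv); 7:G/A (Ti); 13:A/T (Tv); 14:T/A (Tv); 15:G/A (Ti); 18:T/G (Tv); 20:C/G (Tv).
Of the 7 differences, 2 transitions and 5 transversions over 22 sites: P = 2/22 = 0.090909, Q = 5/22 = 0.227273.
d = −0.5·ln(0.590909) − 0.25·ln(0.545454) = −0.5·(-0.526093) − 0.25·(-0.606137) = 0.4146.

0.4146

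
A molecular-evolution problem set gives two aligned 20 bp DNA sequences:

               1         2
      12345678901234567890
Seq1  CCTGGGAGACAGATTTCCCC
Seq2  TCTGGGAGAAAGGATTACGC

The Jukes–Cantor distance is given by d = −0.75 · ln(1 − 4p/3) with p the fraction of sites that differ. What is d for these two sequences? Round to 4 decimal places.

0.3831

The sequences differ at positions 1 (C/T), 10 (C/A), 13 (A/G), 14 (T/A), 17 (C/A), 19 (C/G).
p = 6/20 = 0.300000.
d = −0.75 · ln(1 − (4/3)·0.300000) = −0.75 · ln(0.600000) = −0.75 · (-0.510826) = 0.3831.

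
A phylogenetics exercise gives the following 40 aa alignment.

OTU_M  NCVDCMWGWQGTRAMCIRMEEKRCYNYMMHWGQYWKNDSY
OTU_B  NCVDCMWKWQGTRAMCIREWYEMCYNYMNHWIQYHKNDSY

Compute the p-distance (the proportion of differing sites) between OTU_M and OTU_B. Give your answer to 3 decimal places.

Mismatches occur at site 8 (G→K), site 19 (M→E), site 20 (E→W), site 21 (E→Y), site 22 (K→E), site 23 (R→M), site 29 (M→N), site 32 (G→I), site 35 (W→H).
There are 9 differences over 40 sites, so p = 9/40 = 0.225.

0.225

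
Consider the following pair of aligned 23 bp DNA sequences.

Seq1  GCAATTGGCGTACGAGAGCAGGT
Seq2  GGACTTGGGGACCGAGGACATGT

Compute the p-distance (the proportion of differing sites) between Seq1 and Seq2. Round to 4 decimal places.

Mismatches occur at site 2 (C→G), site 4 (A→C), site 9 (C→G), site 11 (T→A), site 12 (A→C), site 17 (A→G), site 18 (G→A), site 21 (G→T).
There are 8 differences over 23 sites, so p = 8/23 = 0.3478.

0.3478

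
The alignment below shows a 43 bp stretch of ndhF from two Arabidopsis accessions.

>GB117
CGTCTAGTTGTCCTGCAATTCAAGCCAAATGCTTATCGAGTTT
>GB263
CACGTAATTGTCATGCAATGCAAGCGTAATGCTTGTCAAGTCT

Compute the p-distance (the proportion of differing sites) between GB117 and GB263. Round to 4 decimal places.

Differing sites — 2:G/A; 3:T/C; 4:C/G; 7:G/A; 13:C/A; 20:T/G; 26:C/G; 27:A/T; 35:A/G; 38:G/A; 42:T/C.
There are 11 differences over 43 sites, so p = 11/43 = 0.2558.

0.2558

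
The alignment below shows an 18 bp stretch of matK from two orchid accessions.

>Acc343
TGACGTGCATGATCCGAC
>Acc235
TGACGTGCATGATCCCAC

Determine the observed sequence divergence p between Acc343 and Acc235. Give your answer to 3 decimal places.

0.056

Differing sites — 16:G/C.
There are 1 differences over 18 sites, so p = 1/18 = 0.056.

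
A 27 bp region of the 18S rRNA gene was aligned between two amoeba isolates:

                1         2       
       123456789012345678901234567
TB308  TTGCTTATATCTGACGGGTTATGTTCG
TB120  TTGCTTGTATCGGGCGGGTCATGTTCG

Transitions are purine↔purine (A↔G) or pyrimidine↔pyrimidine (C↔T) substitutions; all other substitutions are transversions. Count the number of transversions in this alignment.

Mismatches occur at site 7 (A↔G, transition), site 12 (T↔G, transversion), site 14 (A↔G, transition), site 20 (T↔C, transition).
Of the 4 differences, 3 transitions and 1 transversion, so the answer is 1.

1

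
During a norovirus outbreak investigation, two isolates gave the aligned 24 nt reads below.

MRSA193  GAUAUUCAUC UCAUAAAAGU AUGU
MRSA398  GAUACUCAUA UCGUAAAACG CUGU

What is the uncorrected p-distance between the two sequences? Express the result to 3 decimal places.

Differing sites — 5:U/C; 10:C/A; 13:A/G; 19:G/C; 20:U/G; 21:A/C.
There are 6 differences over 24 sites, so p = 6/24 = 0.250.

0.250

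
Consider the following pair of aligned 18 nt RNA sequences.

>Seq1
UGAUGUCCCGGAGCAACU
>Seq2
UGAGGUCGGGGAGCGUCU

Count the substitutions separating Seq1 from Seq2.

5

The sequences differ at positions 4 (U/G), 8 (C/G), 9 (C/G), 15 (A/G), 16 (A/U).
That gives 5 mismatches out of 18 aligned sites, so the Hamming distance is 5.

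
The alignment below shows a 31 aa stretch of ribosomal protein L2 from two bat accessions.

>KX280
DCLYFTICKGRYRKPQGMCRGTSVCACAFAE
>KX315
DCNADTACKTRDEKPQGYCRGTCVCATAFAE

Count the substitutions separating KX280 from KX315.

10

Differing sites — 3:L/N; 4:Y/A; 5:F/D; 7:I/A; 10:G/T; 12:Y/D; 13:R/E; 18:M/Y; 23:S/C; 27:C/T.
That gives 10 mismatches out of 31 aligned sites, so the Hamming distance is 10.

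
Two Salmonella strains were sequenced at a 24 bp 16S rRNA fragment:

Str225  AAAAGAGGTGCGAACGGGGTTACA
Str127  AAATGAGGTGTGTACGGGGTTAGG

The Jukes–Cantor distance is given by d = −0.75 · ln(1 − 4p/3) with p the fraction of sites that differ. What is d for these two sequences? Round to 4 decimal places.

Mismatches occur at site 4 (A/T), site 11 (C/T), site 13 (A/T), site 23 (C/G), site 24 (A/G).
p = 5/24 = 0.208333.
d = −0.75 · ln(1 − (4/3)·0.208333) = −0.75 · ln(0.722223) = −0.75 · (-0.325421) = 0.2441.

0.2441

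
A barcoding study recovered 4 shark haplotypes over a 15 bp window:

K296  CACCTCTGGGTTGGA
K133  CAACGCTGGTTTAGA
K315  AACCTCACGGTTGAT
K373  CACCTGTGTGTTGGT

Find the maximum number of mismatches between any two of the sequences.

9

Pairwise Hamming distances:
  K296 vs K133: 4
  K296 vs K315: 5
  K296 vs K373: 3
  K133 vs K315: 9
  K133 vs K373: 7
  K315 vs K373: 6
The largest is 9, between K133 and K315.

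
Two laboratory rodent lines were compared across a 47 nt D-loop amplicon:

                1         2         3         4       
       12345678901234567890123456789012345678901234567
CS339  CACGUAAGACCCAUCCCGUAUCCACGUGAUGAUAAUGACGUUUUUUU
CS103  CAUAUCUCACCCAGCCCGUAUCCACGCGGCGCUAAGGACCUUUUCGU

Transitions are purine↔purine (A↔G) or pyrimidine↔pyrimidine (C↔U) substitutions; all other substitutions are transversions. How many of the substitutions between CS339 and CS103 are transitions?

6

Mismatches occur at site 3 (C/U, transition), site 4 (G/A, transition), site 6 (A/C, transversion), site 7 (A/U, transversion), site 8 (G/C, transversion), site 14 (U/G, transversion), site 27 (U/C, transition), site 29 (A/G, transition), site 30 (U/C, transition), site 32 (A/C, transversion), site 36 (U/G, transversion), site 40 (G/C, transversion), site 45 (U/C, transition), site 46 (U/G, transversion).
Of the 14 differences, 6 transitions and 8 transversions, so the answer is 6.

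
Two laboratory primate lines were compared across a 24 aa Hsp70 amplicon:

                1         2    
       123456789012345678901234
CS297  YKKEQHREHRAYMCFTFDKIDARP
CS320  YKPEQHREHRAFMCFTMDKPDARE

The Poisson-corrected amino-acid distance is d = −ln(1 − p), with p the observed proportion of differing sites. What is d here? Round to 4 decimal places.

0.2336

Differing sites — 3:K/P; 12:Y/F; 17:F/M; 20:I/P; 24:P/E.
p = 5/24 = 0.208333.
d = −ln(1 − 0.208333) = −ln(0.791667) = 0.2336.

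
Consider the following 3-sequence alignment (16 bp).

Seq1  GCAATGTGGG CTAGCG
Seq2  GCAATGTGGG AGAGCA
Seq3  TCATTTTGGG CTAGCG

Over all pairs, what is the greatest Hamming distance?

6

Pairwise Hamming distances:
  Seq1 vs Seq2: 3
  Seq1 vs Seq3: 3
  Seq2 vs Seq3: 6
The largest is 6, between Seq2 and Seq3.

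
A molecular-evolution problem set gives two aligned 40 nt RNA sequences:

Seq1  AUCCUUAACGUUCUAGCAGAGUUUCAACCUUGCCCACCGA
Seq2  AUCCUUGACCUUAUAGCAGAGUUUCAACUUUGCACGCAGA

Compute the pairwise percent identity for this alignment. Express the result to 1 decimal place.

Differing sites — 7:A/G; 10:G/C; 13:C/A; 29:C/U; 34:C/A; 36:A/G; 38:C/A.
33 of the 40 sites match, so the percent identity is 33/40 × 100 = 82.5%.

82.5%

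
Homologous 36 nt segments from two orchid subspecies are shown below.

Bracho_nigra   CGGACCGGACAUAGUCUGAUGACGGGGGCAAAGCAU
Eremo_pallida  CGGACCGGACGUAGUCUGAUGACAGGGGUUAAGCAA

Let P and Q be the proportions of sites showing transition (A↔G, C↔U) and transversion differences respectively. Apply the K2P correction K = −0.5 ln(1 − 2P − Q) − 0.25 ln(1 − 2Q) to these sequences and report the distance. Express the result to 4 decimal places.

0.1551

Mismatches occur at site 11 (A↔G, transition), site 24 (G↔A, transition), site 29 (C↔U, transition), site 30 (A↔U, transversion), site 36 (U↔A, transversion).
Of the 5 differences, 3 transitions and 2 transversions over 36 sites: P = 3/36 = 0.083333, Q = 2/36 = 0.055556.
d = −0.5·ln(0.777778) − 0.25·ln(0.888888) = −0.5·(-0.251314) − 0.25·(-0.117784) = 0.1551.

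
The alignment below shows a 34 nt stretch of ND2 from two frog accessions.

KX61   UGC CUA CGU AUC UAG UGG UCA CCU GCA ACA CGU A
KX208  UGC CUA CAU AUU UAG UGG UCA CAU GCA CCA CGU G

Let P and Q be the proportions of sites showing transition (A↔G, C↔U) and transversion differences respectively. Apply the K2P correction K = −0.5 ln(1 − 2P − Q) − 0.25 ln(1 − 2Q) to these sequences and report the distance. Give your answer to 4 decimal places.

Mismatches occur at site 8 (G/A, transition), site 12 (C/U, transition), site 23 (C/A, transversion), site 28 (A/C, transversion), site 34 (A/G, transition).
Of the 5 differences, 3 transitions and 2 transversions over 34 sites: P = 3/34 = 0.088235, Q = 2/34 = 0.058824.
d = −0.5·ln(0.764706) − 0.25·ln(0.882352) = −0.5·(-0.268264) − 0.25·(-0.125164) = 0.1654.

0.1654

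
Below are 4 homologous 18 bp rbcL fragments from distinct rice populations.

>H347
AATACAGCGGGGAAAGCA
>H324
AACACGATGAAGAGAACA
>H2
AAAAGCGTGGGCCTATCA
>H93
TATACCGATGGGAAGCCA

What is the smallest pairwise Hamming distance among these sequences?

Pairwise Hamming distances:
  H347 vs H324: 8
  H347 vs H2: 8
  H347 vs H93: 6
  H324 vs H2: 10
  H324 vs H93: 11
  H2 vs H93: 10
The smallest is 6, between H347 and H93.

6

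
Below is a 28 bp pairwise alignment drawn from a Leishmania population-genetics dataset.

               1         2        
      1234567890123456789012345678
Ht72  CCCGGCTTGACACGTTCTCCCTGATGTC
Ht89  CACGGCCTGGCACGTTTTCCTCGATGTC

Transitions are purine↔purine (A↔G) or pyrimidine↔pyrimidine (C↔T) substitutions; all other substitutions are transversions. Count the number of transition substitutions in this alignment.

5

Mismatches occur at site 2 (C↔A, transversion), site 7 (T↔C, transition), site 10 (A↔G, transition), site 17 (C↔T, transition), site 21 (C↔T, transition), site 22 (T↔C, transition).
Of the 6 differences, 5 transitions and 1 transversion, so the answer is 5.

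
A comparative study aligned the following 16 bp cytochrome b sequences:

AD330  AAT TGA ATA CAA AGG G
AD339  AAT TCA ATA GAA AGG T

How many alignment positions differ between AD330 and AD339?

3

Differing sites — 5:G/C; 10:C/G; 16:G/T.
That gives 3 mismatches out of 16 aligned sites, so the Hamming distance is 3.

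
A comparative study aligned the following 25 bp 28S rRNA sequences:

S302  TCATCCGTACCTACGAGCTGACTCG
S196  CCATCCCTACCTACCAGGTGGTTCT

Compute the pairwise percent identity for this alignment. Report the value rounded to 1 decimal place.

72.0%

The sequences differ at positions 1 (T/C), 7 (G/C), 15 (G/C), 18 (C/G), 21 (A/G), 22 (C/T), 25 (G/T).
18 of the 25 sites match, so the percent identity is 18/25 × 100 = 72.0%.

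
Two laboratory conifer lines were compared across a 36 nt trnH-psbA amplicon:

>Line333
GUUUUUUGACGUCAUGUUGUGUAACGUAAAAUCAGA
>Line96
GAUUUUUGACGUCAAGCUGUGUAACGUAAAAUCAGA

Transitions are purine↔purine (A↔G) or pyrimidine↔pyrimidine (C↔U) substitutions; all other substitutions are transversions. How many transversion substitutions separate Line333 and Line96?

2

Mismatches occur at site 2 (U/A, transversion), site 15 (U/A, transversion), site 17 (U/C, transition).
Of the 3 differences, 1 transition and 2 transversions, so the answer is 2.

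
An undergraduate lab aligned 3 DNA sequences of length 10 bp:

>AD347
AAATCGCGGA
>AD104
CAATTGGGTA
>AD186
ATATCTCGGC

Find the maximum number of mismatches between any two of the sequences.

Pairwise Hamming distances:
  AD347 vs AD104: 4
  AD347 vs AD186: 3
  AD104 vs AD186: 7
The largest is 7, between AD104 and AD186.

7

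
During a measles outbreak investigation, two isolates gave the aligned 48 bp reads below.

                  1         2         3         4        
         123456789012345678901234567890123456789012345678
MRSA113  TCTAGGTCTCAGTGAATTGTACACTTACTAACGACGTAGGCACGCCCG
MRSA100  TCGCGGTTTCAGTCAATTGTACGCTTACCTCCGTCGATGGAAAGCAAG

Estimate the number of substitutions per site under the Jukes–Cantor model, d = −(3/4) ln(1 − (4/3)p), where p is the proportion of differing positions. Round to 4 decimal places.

0.4042

Mismatches occur at site 3 (T→G), site 4 (A→C), site 8 (C→T), site 14 (G→C), site 23 (A→G), site 29 (T→C), site 30 (A→T), site 31 (A→C), site 34 (A→T), site 37 (T→A), site 38 (A→T), site 41 (C→A), site 43 (C→A), site 46 (C→A), site 47 (C→A).
p = 15/48 = 0.312500.
d = −0.75 · ln(1 − (4/3)·0.312500) = −0.75 · ln(0.583333) = −0.75 · (-0.538997) = 0.4042.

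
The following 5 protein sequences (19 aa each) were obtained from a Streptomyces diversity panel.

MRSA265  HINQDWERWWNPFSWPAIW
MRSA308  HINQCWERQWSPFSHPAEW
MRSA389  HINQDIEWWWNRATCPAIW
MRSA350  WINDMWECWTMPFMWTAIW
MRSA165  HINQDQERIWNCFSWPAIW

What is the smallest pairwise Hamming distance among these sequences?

3

Pairwise Hamming distances:
  MRSA265 vs MRSA308: 5
  MRSA265 vs MRSA389: 6
  MRSA265 vs MRSA350: 8
  MRSA265 vs MRSA165: 3
  MRSA308 vs MRSA389: 10
  MRSA308 vs MRSA350: 11
  MRSA308 vs MRSA165: 7
  MRSA389 vs MRSA350: 12
  MRSA389 vs MRSA165: 7
  MRSA350 vs MRSA165: 11
The smallest is 3, between MRSA265 and MRSA165.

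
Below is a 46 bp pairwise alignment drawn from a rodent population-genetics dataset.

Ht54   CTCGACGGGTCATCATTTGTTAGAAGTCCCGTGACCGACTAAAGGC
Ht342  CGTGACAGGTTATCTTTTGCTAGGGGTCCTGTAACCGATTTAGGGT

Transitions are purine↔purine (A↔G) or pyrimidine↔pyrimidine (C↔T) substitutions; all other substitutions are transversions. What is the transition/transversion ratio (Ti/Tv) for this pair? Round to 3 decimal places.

Differing sites — 2:T/G (Tv); 3:C/T (Ti); 7:G/A (Ti); 11:C/T (Ti); 15:A/T (Tv); 20:T/C (Ti); 24:A/G (Ti); 25:A/G (Ti); 30:C/T (Ti); 33:G/A (Ti); 39:C/T (Ti); 41:A/T (Tv); 43:A/G (Ti); 46:C/T (Ti).
Of the 14 differences, 11 transitions and 3 transversions, so Ti/Tv = 11/3 = 3.667.

3.667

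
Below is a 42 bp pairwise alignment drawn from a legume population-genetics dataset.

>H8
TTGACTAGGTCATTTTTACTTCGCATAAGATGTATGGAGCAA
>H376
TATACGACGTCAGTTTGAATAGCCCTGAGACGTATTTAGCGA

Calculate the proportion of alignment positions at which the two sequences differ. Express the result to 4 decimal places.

Differing sites — 2:T/A; 3:G/T; 6:T/G; 8:G/C; 13:T/G; 17:T/G; 19:C/A; 21:T/A; 22:C/G; 23:G/C; 25:A/C; 27:A/G; 31:T/C; 36:G/T; 37:G/T; 41:A/G.
There are 16 differences over 42 sites, so p = 16/42 = 0.3810.

0.3810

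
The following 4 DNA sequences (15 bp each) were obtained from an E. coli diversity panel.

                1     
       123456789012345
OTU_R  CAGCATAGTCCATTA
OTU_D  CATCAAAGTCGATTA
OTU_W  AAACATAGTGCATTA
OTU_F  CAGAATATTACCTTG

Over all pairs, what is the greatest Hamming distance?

Pairwise Hamming distances:
  OTU_R vs OTU_D: 3
  OTU_R vs OTU_W: 3
  OTU_R vs OTU_F: 5
  OTU_D vs OTU_W: 5
  OTU_D vs OTU_F: 8
  OTU_W vs OTU_F: 7
The largest is 8, between OTU_D and OTU_F.

8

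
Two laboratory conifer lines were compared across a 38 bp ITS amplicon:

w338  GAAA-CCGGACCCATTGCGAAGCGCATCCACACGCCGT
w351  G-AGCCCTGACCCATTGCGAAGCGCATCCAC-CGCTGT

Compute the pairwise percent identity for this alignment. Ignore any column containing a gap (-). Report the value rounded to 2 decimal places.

91.43%

Excluding the 3 gap columns leaves 35 comparable sites.
Differing sites — 4:A/G; 8:G/T; 36:C/T.
32 of the 35 comparable sites match, so the percent identity is 32/35 × 100 = 91.43%.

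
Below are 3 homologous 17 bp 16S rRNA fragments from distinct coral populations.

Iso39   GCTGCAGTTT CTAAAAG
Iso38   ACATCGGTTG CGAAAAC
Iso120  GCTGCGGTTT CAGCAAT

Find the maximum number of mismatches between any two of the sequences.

Pairwise Hamming distances:
  Iso39 vs Iso38: 7
  Iso39 vs Iso120: 5
  Iso38 vs Iso120: 8
The largest is 8, between Iso38 and Iso120.

8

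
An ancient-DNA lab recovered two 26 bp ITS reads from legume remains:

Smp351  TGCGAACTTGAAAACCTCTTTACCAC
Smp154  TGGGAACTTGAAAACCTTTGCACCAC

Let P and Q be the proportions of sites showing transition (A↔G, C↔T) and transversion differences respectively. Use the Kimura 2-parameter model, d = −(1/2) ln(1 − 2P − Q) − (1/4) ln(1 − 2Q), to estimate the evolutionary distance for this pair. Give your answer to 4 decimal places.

0.1729

Mismatches occur at site 3 (C→G, transversion), site 18 (C→T, transition), site 20 (T→G, transversion), site 21 (T→C, transition).
Of the 4 differences, 2 transitions and 2 transversions over 26 sites: P = 2/26 = 0.076923, Q = 2/26 = 0.076923.
d = −0.5·ln(0.769231) − 0.25·ln(0.846154) = −0.5·(-0.262364) − 0.25·(-0.167054) = 0.1729.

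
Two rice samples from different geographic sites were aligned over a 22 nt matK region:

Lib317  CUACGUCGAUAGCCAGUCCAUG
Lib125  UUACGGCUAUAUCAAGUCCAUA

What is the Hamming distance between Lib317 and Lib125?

6

Differing sites — 1:C/U; 6:U/G; 8:G/U; 12:G/U; 14:C/A; 22:G/A.
That gives 6 mismatches out of 22 aligned sites, so the Hamming distance is 6.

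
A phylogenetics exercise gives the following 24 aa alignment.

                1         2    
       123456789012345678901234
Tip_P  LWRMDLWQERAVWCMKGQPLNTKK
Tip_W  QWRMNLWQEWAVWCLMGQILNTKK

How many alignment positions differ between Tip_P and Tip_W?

Mismatches occur at site 1 (L↔Q), site 5 (D↔N), site 10 (R↔W), site 15 (M↔L), site 16 (K↔M), site 19 (P↔I).
That gives 6 mismatches out of 24 aligned sites, so the Hamming distance is 6.

6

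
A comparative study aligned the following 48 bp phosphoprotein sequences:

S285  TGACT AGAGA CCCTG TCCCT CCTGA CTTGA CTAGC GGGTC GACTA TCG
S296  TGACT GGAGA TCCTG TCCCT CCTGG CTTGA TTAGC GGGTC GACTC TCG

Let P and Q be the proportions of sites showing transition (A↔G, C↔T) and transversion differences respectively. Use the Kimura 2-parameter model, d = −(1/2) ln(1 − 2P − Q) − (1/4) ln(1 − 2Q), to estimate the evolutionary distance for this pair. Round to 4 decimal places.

0.1145

Differing sites — 6:A/G (Ti); 11:C/T (Ti); 25:A/G (Ti); 31:C/T (Ti); 45:A/C (Tv).
Of the 5 differences, 4 transitions and 1 transversion over 48 sites: P = 4/48 = 0.083333, Q = 1/48 = 0.020833.
d = −0.5·ln(0.812501) − 0.25·ln(0.958334) = −0.5·(-0.207638) − 0.25·(-0.042559) = 0.1145.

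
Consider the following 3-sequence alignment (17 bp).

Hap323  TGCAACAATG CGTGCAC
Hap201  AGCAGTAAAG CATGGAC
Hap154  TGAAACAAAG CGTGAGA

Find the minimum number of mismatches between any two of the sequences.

Pairwise Hamming distances:
  Hap323 vs Hap201: 6
  Hap323 vs Hap154: 5
  Hap201 vs Hap154: 8
The smallest is 5, between Hap323 and Hap154.

5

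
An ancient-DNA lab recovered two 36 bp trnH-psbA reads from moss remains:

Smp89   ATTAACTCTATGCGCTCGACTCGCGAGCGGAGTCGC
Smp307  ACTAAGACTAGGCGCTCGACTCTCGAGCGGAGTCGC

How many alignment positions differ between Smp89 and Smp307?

5

Differing sites — 2:T/C; 6:C/G; 7:T/A; 11:T/G; 23:G/T.
That gives 5 mismatches out of 36 aligned sites, so the Hamming distance is 5.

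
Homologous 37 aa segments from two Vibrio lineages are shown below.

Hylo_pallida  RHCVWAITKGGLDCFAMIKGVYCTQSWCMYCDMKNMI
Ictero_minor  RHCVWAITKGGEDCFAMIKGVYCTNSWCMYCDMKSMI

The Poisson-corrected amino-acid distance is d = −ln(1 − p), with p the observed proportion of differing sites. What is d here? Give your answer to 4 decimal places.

The sequences differ at positions 12 (L/E), 25 (Q/N), 35 (N/S).
p = 3/37 = 0.081081.
d = −ln(1 − 0.081081) = −ln(0.918919) = 0.0846.

0.0846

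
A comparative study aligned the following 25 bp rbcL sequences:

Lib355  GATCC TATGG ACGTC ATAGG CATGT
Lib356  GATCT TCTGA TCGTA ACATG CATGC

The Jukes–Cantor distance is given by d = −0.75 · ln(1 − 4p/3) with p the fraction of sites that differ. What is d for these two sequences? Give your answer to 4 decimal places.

The sequences differ at positions 5 (C/T), 7 (A/C), 10 (G/A), 11 (A/T), 15 (C/A), 17 (T/C), 19 (G/T), 25 (T/C).
p = 8/25 = 0.320000.
d = −0.75 · ln(1 − (4/3)·0.320000) = −0.75 · ln(0.573333) = −0.75 · (-0.556289) = 0.4172.

0.4172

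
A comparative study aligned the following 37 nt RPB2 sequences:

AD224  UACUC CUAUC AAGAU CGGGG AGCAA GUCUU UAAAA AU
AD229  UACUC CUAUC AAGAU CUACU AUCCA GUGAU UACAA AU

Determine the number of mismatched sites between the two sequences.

Mismatches occur at site 17 (G/U), site 18 (G/A), site 19 (G/C), site 20 (G/U), site 22 (G/U), site 24 (A/C), site 28 (C/G), site 29 (U/A), site 33 (A/C).
That gives 9 mismatches out of 37 aligned sites, so the Hamming distance is 9.

9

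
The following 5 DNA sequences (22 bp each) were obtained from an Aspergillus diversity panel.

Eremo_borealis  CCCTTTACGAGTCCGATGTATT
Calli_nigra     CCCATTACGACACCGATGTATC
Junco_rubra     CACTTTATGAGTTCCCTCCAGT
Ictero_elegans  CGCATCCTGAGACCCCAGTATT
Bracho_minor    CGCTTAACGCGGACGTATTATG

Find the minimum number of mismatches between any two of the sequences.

Pairwise Hamming distances:
  Eremo_borealis vs Calli_nigra: 4
  Eremo_borealis vs Junco_rubra: 8
  Eremo_borealis vs Ictero_elegans: 9
  Eremo_borealis vs Bracho_minor: 9
  Calli_nigra vs Junco_rubra: 12
  Calli_nigra vs Ictero_elegans: 9
  Calli_nigra vs Bracho_minor: 11
  Junco_rubra vs Ictero_elegans: 10
  Junco_rubra vs Bracho_minor: 13
  Ictero_elegans vs Bracho_minor: 11
The smallest is 4, between Eremo_borealis and Calli_nigra.

4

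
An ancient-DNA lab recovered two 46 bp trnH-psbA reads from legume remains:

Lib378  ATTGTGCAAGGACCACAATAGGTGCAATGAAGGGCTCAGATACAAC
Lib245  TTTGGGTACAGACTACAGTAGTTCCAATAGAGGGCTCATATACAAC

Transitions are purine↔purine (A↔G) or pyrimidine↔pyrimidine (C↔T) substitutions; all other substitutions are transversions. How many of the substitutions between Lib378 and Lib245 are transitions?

Mismatches occur at site 1 (A↔T, transversion), site 5 (T↔G, transversion), site 7 (C↔T, transition), site 9 (A↔C, transversion), site 10 (G↔A, transition), site 14 (C↔T, transition), site 18 (A↔G, transition), site 22 (G↔T, transversion), site 24 (G↔C, transversion), site 29 (G↔A, transition), site 30 (A↔G, transition), site 39 (G↔T, transversion).
Of the 12 differences, 6 transitions and 6 transversions, so the answer is 6.

6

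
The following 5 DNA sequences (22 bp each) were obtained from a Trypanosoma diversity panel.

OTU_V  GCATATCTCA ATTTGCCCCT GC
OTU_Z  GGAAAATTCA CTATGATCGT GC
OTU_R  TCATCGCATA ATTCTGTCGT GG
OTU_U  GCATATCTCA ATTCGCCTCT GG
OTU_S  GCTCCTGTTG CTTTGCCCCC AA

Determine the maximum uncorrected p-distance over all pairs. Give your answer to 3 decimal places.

0.727

Pairwise Hamming distances:
  OTU_V vs OTU_Z: 9
  OTU_V vs OTU_R: 11
  OTU_V vs OTU_U: 3
  OTU_V vs OTU_S: 10
  OTU_Z vs OTU_R: 14
  OTU_Z vs OTU_U: 12
  OTU_Z vs OTU_S: 15
  OTU_R vs OTU_U: 10
  OTU_R vs OTU_S: 16
  OTU_U vs OTU_S: 12
The largest is 16 mismatches, between OTU_R and OTU_S; p = 16/22 = 0.727.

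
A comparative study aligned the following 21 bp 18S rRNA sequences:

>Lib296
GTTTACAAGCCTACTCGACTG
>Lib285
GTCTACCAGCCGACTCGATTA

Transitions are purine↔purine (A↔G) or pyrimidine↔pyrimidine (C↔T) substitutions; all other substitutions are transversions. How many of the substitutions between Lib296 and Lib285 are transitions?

3

Mismatches occur at site 3 (T↔C, transition), site 7 (A↔C, transversion), site 12 (T↔G, transversion), site 19 (C↔T, transition), site 21 (G↔A, transition).
Of the 5 differences, 3 transitions and 2 transversions, so the answer is 3.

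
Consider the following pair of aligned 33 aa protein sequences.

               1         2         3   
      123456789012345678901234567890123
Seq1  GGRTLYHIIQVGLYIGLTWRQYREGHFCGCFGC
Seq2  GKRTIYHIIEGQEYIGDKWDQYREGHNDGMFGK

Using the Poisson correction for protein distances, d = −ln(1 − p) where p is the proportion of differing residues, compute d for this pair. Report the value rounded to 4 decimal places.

Mismatches occur at site 2 (G→K), site 5 (L→I), site 10 (Q→E), site 11 (V→G), site 12 (G→Q), site 13 (L→E), site 17 (L→D), site 18 (T→K), site 20 (R→D), site 27 (F→N), site 28 (C→D), site 30 (C→M), site 33 (C→K).
p = 13/33 = 0.393939.
d = −ln(1 − 0.393939) = −ln(0.606061) = 0.5008.

0.5008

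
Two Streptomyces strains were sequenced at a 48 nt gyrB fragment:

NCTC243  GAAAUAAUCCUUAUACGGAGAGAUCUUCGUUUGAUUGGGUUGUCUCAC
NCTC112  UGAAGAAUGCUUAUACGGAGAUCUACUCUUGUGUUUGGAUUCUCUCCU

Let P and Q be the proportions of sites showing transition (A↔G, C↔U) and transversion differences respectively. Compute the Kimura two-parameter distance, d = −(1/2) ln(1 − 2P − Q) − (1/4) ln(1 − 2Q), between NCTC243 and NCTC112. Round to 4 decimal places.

Differing sites — 1:G/U (Tv); 2:A/G (Ti); 5:U/G (Tv); 9:C/G (Tv); 22:G/U (Tv); 23:A/C (Tv); 25:C/A (Tv); 26:U/C (Ti); 29:G/U (Tv); 31:U/G (Tv); 34:A/U (Tv); 39:G/A (Ti); 42:G/C (Tv); 47:A/C (Tv); 48:C/U (Ti).
Of the 15 differences, 4 transitions and 11 transversions over 48 sites: P = 4/48 = 0.083333, Q = 11/48 = 0.229167.
d = −0.5·ln(0.604167) − 0.25·ln(0.541666) = −0.5·(-0.503905) − 0.25·(-0.613106) = 0.4052.

0.4052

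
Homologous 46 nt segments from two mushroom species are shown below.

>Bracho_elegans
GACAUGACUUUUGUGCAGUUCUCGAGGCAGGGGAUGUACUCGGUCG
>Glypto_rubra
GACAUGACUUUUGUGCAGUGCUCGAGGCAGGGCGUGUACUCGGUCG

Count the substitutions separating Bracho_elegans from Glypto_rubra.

Differing sites — 20:U/G; 33:G/C; 34:A/G.
That gives 3 mismatches out of 46 aligned sites, so the Hamming distance is 3.

3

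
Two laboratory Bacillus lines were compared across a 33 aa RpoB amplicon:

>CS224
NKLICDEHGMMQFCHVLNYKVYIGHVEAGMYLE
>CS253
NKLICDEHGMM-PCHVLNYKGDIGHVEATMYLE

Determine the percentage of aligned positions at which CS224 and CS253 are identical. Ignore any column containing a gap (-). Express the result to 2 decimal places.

87.50%

Excluding the 1 gap column leaves 32 comparable sites.
Differing sites — 13:F/P; 21:V/G; 22:Y/D; 29:G/T.
28 of the 32 comparable sites match, so the percent identity is 28/32 × 100 = 87.50%.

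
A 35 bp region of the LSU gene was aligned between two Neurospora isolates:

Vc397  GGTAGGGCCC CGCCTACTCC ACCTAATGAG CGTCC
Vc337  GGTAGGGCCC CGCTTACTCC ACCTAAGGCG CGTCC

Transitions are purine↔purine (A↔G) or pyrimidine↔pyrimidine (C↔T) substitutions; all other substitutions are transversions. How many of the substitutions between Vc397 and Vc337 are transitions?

1

Mismatches occur at site 14 (C↔T, transition), site 27 (T↔G, transversion), site 29 (A↔C, transversion).
Of the 3 differences, 1 transition and 2 transversions, so the answer is 1.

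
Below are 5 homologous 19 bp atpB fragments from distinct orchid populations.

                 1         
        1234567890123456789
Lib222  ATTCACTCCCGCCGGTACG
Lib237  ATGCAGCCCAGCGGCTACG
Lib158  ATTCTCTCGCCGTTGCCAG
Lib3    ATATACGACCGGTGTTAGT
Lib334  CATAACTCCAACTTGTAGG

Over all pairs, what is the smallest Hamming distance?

Pairwise Hamming distances:
  Lib222 vs Lib237: 6
  Lib222 vs Lib158: 9
  Lib222 vs Lib3: 9
  Lib222 vs Lib334: 8
  Lib237 vs Lib158: 14
  Lib237 vs Lib3: 11
  Lib237 vs Lib334: 11
  Lib158 vs Lib3: 13
  Lib158 vs Lib334: 11
  Lib3 vs Lib334: 12
The smallest is 6, between Lib222 and Lib237.

6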